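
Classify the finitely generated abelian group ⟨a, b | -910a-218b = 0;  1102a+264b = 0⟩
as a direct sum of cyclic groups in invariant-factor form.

Answer: M ≅ ℤ/2 ⊕ ℤ/2

Derivation:
rank_ℚ(R)=2; free=2−2=0
SNF(R) diag = [2, 2] → torsion [2, 2]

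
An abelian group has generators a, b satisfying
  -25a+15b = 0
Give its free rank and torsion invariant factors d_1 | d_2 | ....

rank_ℚ(R)=1; free=2−1=1
SNF(R) diag = [5] → torsion [5]

Answer: M ≅ ℤ^1 ⊕ ℤ/5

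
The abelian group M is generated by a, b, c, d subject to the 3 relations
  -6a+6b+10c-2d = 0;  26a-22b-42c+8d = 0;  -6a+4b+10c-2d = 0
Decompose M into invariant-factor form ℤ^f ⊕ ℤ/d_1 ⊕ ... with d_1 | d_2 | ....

Answer: M ≅ ℤ^1 ⊕ ℤ/2 ⊕ ℤ/2 ⊕ ℤ/2

Derivation:
rank_ℚ(R)=3; free=4−3=1
SNF(R) diag = [2, 2, 2] → torsion [2, 2, 2]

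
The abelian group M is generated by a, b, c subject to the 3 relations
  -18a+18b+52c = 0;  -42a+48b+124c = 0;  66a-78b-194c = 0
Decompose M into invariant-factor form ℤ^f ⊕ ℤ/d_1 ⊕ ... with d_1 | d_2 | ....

Answer: M ≅ ℤ/2 ⊕ ℤ/6 ⊕ ℤ/18

Derivation:
rank_ℚ(R)=3; free=3−3=0
SNF(R) diag = [2, 6, 18] → torsion [2, 6, 18]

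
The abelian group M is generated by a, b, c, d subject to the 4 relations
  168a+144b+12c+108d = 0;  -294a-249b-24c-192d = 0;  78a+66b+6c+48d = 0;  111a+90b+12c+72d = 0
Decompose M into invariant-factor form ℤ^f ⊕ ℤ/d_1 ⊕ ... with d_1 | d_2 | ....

Answer: M ≅ ℤ/3 ⊕ ℤ/3 ⊕ ℤ/6 ⊕ ℤ/12

Derivation:
rank_ℚ(R)=4; free=4−4=0
SNF(R) diag = [3, 3, 6, 12] → torsion [3, 3, 6, 12]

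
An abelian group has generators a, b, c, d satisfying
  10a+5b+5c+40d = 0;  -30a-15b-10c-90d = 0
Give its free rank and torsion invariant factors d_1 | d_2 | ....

Answer: M ≅ ℤ^2 ⊕ ℤ/5 ⊕ ℤ/5

Derivation:
rank_ℚ(R)=2; free=4−2=2
SNF(R) diag = [5, 5] → torsion [5, 5]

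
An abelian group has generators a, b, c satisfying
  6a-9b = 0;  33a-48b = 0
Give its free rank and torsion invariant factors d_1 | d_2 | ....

rank_ℚ(R)=2; free=3−2=1
SNF(R) diag = [3, 3] → torsion [3, 3]

Answer: M ≅ ℤ^1 ⊕ ℤ/3 ⊕ ℤ/3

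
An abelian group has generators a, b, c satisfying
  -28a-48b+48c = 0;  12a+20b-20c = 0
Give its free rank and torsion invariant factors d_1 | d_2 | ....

rank_ℚ(R)=2; free=3−2=1
SNF(R) diag = [4, 4] → torsion [4, 4]

Answer: M ≅ ℤ^1 ⊕ ℤ/4 ⊕ ℤ/4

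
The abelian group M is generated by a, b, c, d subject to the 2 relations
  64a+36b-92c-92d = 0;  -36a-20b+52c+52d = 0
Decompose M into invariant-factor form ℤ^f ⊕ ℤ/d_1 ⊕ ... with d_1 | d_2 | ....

Answer: M ≅ ℤ^2 ⊕ ℤ/4 ⊕ ℤ/4

Derivation:
rank_ℚ(R)=2; free=4−2=2
SNF(R) diag = [4, 4] → torsion [4, 4]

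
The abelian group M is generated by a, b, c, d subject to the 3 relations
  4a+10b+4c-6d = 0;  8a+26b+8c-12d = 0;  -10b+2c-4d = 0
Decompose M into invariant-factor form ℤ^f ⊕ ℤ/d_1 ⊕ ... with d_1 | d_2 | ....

rank_ℚ(R)=3; free=4−3=1
SNF(R) diag = [2, 2, 6] → torsion [2, 2, 6]

Answer: M ≅ ℤ^1 ⊕ ℤ/2 ⊕ ℤ/2 ⊕ ℤ/6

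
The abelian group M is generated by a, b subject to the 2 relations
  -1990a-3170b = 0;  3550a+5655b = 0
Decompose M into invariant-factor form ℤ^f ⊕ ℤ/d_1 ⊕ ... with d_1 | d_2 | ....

rank_ℚ(R)=2; free=2−2=0
SNF(R) diag = [5, 10] → torsion [5, 10]

Answer: M ≅ ℤ/5 ⊕ ℤ/10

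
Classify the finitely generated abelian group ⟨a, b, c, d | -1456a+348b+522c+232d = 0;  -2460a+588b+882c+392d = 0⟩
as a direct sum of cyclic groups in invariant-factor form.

Answer: M ≅ ℤ^2 ⊕ ℤ/2 ⊕ ℤ/4

Derivation:
rank_ℚ(R)=2; free=4−2=2
SNF(R) diag = [2, 4] → torsion [2, 4]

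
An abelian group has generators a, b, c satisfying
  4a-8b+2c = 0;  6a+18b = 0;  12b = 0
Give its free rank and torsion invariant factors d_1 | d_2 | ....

Answer: M ≅ ℤ/2 ⊕ ℤ/6 ⊕ ℤ/12

Derivation:
rank_ℚ(R)=3; free=3−3=0
SNF(R) diag = [2, 6, 12] → torsion [2, 6, 12]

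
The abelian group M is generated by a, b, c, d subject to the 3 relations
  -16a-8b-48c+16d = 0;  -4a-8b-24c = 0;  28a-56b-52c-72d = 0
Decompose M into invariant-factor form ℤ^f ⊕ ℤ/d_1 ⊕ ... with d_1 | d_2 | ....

rank_ℚ(R)=3; free=4−3=1
SNF(R) diag = [4, 4, 8] → torsion [4, 4, 8]

Answer: M ≅ ℤ^1 ⊕ ℤ/4 ⊕ ℤ/4 ⊕ ℤ/8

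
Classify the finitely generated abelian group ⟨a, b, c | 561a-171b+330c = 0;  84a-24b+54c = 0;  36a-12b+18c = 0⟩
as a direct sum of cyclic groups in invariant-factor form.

Answer: M ≅ ℤ/3 ⊕ ℤ/6 ⊕ ℤ/12

Derivation:
rank_ℚ(R)=3; free=3−3=0
SNF(R) diag = [3, 6, 12] → torsion [3, 6, 12]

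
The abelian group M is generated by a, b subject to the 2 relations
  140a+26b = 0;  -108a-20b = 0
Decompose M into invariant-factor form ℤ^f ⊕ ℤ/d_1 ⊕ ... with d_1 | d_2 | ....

Answer: M ≅ ℤ/2 ⊕ ℤ/4

Derivation:
rank_ℚ(R)=2; free=2−2=0
SNF(R) diag = [2, 4] → torsion [2, 4]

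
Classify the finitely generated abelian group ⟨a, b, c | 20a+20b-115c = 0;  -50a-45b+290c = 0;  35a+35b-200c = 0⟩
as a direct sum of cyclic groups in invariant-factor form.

Answer: M ≅ ℤ/5 ⊕ ℤ/5 ⊕ ℤ/5

Derivation:
rank_ℚ(R)=3; free=3−3=0
SNF(R) diag = [5, 5, 5] → torsion [5, 5, 5]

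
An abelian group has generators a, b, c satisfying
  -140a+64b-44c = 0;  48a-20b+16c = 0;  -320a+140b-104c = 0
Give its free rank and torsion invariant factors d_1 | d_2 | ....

Answer: M ≅ ℤ/4 ⊕ ℤ/4 ⊕ ℤ/8

Derivation:
rank_ℚ(R)=3; free=3−3=0
SNF(R) diag = [4, 4, 8] → torsion [4, 4, 8]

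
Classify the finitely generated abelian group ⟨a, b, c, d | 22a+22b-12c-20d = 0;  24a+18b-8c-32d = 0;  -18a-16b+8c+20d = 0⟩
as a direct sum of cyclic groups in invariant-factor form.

rank_ℚ(R)=3; free=4−3=1
SNF(R) diag = [2, 2, 4] → torsion [2, 2, 4]

Answer: M ≅ ℤ^1 ⊕ ℤ/2 ⊕ ℤ/2 ⊕ ℤ/4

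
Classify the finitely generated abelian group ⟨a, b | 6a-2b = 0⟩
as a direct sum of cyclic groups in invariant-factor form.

Answer: M ≅ ℤ^1 ⊕ ℤ/2

Derivation:
rank_ℚ(R)=1; free=2−1=1
SNF(R) diag = [2] → torsion [2]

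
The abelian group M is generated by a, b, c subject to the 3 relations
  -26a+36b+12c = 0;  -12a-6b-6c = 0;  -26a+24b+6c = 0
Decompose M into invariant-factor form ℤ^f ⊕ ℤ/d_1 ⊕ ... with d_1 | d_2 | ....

Answer: M ≅ ℤ/2 ⊕ ℤ/6 ⊕ ℤ/6

Derivation:
rank_ℚ(R)=3; free=3−3=0
SNF(R) diag = [2, 6, 6] → torsion [2, 6, 6]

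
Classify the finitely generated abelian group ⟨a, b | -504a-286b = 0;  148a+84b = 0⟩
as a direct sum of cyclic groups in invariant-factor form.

rank_ℚ(R)=2; free=2−2=0
SNF(R) diag = [2, 4] → torsion [2, 4]

Answer: M ≅ ℤ/2 ⊕ ℤ/4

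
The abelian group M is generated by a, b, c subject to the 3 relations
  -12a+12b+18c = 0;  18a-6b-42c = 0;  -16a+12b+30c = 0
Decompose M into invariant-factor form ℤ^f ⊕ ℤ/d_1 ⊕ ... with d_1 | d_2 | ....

Answer: M ≅ ℤ/2 ⊕ ℤ/6 ⊕ ℤ/12

Derivation:
rank_ℚ(R)=3; free=3−3=0
SNF(R) diag = [2, 6, 12] → torsion [2, 6, 12]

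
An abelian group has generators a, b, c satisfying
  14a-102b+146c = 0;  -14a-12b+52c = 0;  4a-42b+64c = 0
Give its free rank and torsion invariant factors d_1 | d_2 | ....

rank_ℚ(R)=3; free=3−3=0
SNF(R) diag = [2, 6, 6] → torsion [2, 6, 6]

Answer: M ≅ ℤ/2 ⊕ ℤ/6 ⊕ ℤ/6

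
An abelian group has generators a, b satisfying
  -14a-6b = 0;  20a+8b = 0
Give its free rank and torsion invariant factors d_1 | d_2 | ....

rank_ℚ(R)=2; free=2−2=0
SNF(R) diag = [2, 4] → torsion [2, 4]

Answer: M ≅ ℤ/2 ⊕ ℤ/4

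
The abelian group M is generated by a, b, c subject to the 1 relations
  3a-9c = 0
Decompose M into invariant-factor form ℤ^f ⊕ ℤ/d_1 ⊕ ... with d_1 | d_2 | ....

rank_ℚ(R)=1; free=3−1=2
SNF(R) diag = [3] → torsion [3]

Answer: M ≅ ℤ^2 ⊕ ℤ/3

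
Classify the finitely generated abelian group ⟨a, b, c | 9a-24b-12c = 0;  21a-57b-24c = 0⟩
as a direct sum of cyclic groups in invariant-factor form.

rank_ℚ(R)=2; free=3−2=1
SNF(R) diag = [3, 3] → torsion [3, 3]

Answer: M ≅ ℤ^1 ⊕ ℤ/3 ⊕ ℤ/3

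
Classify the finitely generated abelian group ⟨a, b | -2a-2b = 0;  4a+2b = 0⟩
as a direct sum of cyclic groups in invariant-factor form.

Answer: M ≅ ℤ/2 ⊕ ℤ/2

Derivation:
rank_ℚ(R)=2; free=2−2=0
SNF(R) diag = [2, 2] → torsion [2, 2]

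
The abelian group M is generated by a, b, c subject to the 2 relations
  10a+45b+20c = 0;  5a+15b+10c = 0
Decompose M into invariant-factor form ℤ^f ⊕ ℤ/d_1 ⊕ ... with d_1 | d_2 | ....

Answer: M ≅ ℤ^1 ⊕ ℤ/5 ⊕ ℤ/15

Derivation:
rank_ℚ(R)=2; free=3−2=1
SNF(R) diag = [5, 15] → torsion [5, 15]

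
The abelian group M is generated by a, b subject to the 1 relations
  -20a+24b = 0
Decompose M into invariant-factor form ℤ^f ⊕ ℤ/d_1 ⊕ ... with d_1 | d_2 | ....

Answer: M ≅ ℤ^1 ⊕ ℤ/4

Derivation:
rank_ℚ(R)=1; free=2−1=1
SNF(R) diag = [4] → torsion [4]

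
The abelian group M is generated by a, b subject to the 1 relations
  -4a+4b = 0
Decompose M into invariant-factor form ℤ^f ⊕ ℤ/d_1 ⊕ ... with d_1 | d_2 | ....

Answer: M ≅ ℤ^1 ⊕ ℤ/4

Derivation:
rank_ℚ(R)=1; free=2−1=1
SNF(R) diag = [4] → torsion [4]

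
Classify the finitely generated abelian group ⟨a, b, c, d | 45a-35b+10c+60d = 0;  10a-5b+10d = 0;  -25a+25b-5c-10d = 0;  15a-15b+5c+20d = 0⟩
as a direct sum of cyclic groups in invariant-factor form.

Answer: M ≅ ℤ/5 ⊕ ℤ/5 ⊕ ℤ/5 ⊕ ℤ/10

Derivation:
rank_ℚ(R)=4; free=4−4=0
SNF(R) diag = [5, 5, 5, 10] → torsion [5, 5, 5, 10]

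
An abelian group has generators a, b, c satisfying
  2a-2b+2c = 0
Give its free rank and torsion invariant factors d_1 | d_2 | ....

Answer: M ≅ ℤ^2 ⊕ ℤ/2

Derivation:
rank_ℚ(R)=1; free=3−1=2
SNF(R) diag = [2] → torsion [2]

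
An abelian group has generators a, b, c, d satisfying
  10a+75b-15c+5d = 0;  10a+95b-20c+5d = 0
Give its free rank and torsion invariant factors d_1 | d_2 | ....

Answer: M ≅ ℤ^2 ⊕ ℤ/5 ⊕ ℤ/5

Derivation:
rank_ℚ(R)=2; free=4−2=2
SNF(R) diag = [5, 5] → torsion [5, 5]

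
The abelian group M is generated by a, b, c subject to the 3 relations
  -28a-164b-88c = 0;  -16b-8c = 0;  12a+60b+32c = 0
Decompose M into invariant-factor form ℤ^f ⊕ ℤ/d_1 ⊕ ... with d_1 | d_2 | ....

Answer: M ≅ ℤ/4 ⊕ ℤ/8 ⊕ ℤ/8

Derivation:
rank_ℚ(R)=3; free=3−3=0
SNF(R) diag = [4, 8, 8] → torsion [4, 8, 8]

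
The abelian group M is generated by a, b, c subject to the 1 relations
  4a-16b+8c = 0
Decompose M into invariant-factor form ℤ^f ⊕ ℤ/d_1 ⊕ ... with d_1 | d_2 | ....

rank_ℚ(R)=1; free=3−1=2
SNF(R) diag = [4] → torsion [4]

Answer: M ≅ ℤ^2 ⊕ ℤ/4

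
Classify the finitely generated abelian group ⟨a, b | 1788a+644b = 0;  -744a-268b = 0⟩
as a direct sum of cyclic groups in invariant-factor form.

rank_ℚ(R)=2; free=2−2=0
SNF(R) diag = [4, 12] → torsion [4, 12]

Answer: M ≅ ℤ/4 ⊕ ℤ/12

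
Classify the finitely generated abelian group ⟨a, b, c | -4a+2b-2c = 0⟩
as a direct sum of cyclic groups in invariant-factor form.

Answer: M ≅ ℤ^2 ⊕ ℤ/2

Derivation:
rank_ℚ(R)=1; free=3−1=2
SNF(R) diag = [2] → torsion [2]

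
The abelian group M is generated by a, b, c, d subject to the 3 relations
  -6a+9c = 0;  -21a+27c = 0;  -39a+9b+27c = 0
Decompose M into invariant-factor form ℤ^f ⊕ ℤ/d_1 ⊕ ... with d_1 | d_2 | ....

rank_ℚ(R)=3; free=4−3=1
SNF(R) diag = [3, 9, 9] → torsion [3, 9, 9]

Answer: M ≅ ℤ^1 ⊕ ℤ/3 ⊕ ℤ/9 ⊕ ℤ/9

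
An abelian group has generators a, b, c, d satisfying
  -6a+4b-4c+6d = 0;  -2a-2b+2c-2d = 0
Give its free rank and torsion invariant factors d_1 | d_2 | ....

Answer: M ≅ ℤ^2 ⊕ ℤ/2 ⊕ ℤ/2

Derivation:
rank_ℚ(R)=2; free=4−2=2
SNF(R) diag = [2, 2] → torsion [2, 2]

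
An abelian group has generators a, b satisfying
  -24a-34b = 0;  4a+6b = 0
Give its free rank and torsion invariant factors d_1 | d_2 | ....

rank_ℚ(R)=2; free=2−2=0
SNF(R) diag = [2, 4] → torsion [2, 4]

Answer: M ≅ ℤ/2 ⊕ ℤ/4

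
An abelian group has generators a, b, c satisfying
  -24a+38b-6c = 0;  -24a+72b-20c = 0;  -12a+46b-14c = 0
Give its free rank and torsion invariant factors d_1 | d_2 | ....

rank_ℚ(R)=3; free=3−3=0
SNF(R) diag = [2, 4, 12] → torsion [2, 4, 12]

Answer: M ≅ ℤ/2 ⊕ ℤ/4 ⊕ ℤ/12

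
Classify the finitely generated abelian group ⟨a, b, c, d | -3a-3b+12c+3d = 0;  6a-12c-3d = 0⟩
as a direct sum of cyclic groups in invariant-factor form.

Answer: M ≅ ℤ^2 ⊕ ℤ/3 ⊕ ℤ/3

Derivation:
rank_ℚ(R)=2; free=4−2=2
SNF(R) diag = [3, 3] → torsion [3, 3]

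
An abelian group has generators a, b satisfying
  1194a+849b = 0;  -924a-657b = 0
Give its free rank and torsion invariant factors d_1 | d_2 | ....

Answer: M ≅ ℤ/3 ⊕ ℤ/6

Derivation:
rank_ℚ(R)=2; free=2−2=0
SNF(R) diag = [3, 6] → torsion [3, 6]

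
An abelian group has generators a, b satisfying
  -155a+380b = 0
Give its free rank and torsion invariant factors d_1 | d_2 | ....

rank_ℚ(R)=1; free=2−1=1
SNF(R) diag = [5] → torsion [5]

Answer: M ≅ ℤ^1 ⊕ ℤ/5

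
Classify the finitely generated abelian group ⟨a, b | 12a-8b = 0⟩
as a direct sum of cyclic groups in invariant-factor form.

Answer: M ≅ ℤ^1 ⊕ ℤ/4

Derivation:
rank_ℚ(R)=1; free=2−1=1
SNF(R) diag = [4] → torsion [4]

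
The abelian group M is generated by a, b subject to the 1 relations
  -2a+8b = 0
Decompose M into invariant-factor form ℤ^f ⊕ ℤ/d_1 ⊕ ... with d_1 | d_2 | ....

rank_ℚ(R)=1; free=2−1=1
SNF(R) diag = [2] → torsion [2]

Answer: M ≅ ℤ^1 ⊕ ℤ/2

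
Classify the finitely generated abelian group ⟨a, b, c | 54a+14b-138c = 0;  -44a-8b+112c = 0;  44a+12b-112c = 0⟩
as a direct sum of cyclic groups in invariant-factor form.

rank_ℚ(R)=3; free=3−3=0
SNF(R) diag = [2, 4, 12] → torsion [2, 4, 12]

Answer: M ≅ ℤ/2 ⊕ ℤ/4 ⊕ ℤ/12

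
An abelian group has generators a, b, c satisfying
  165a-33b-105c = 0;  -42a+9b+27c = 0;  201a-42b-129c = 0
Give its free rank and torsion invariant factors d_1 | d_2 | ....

Answer: M ≅ ℤ/3 ⊕ ℤ/3 ⊕ ℤ/3

Derivation:
rank_ℚ(R)=3; free=3−3=0
SNF(R) diag = [3, 3, 3] → torsion [3, 3, 3]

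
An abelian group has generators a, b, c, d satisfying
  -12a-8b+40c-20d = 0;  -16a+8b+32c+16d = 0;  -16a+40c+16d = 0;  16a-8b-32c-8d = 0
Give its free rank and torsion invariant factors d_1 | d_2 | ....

Answer: M ≅ ℤ/4 ⊕ ℤ/8 ⊕ ℤ/8 ⊕ ℤ/8

Derivation:
rank_ℚ(R)=4; free=4−4=0
SNF(R) diag = [4, 8, 8, 8] → torsion [4, 8, 8, 8]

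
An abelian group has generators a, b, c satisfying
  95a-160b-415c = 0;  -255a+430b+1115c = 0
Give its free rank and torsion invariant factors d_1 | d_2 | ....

rank_ℚ(R)=2; free=3−2=1
SNF(R) diag = [5, 10] → torsion [5, 10]

Answer: M ≅ ℤ^1 ⊕ ℤ/5 ⊕ ℤ/10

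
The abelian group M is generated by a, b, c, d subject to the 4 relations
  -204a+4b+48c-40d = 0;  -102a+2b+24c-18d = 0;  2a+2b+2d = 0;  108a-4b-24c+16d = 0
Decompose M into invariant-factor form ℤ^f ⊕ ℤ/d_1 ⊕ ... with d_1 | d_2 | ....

rank_ℚ(R)=4; free=4−4=0
SNF(R) diag = [2, 4, 8, 24] → torsion [2, 4, 8, 24]

Answer: M ≅ ℤ/2 ⊕ ℤ/4 ⊕ ℤ/8 ⊕ ℤ/24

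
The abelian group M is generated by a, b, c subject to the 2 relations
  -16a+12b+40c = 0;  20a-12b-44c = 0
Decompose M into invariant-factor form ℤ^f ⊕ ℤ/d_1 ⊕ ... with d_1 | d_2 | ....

Answer: M ≅ ℤ^1 ⊕ ℤ/4 ⊕ ℤ/12

Derivation:
rank_ℚ(R)=2; free=3−2=1
SNF(R) diag = [4, 12] → torsion [4, 12]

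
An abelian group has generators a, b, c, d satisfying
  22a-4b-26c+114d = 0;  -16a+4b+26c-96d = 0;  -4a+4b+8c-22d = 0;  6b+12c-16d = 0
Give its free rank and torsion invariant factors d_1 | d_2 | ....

rank_ℚ(R)=4; free=4−4=0
SNF(R) diag = [2, 2, 6, 18] → torsion [2, 2, 6, 18]

Answer: M ≅ ℤ/2 ⊕ ℤ/2 ⊕ ℤ/6 ⊕ ℤ/18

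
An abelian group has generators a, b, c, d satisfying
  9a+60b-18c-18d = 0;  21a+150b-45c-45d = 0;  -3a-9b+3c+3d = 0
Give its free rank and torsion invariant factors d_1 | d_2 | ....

Answer: M ≅ ℤ^1 ⊕ ℤ/3 ⊕ ℤ/3 ⊕ ℤ/3

Derivation:
rank_ℚ(R)=3; free=4−3=1
SNF(R) diag = [3, 3, 3] → torsion [3, 3, 3]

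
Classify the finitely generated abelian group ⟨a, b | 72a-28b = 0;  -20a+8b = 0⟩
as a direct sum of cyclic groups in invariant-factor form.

Answer: M ≅ ℤ/4 ⊕ ℤ/4

Derivation:
rank_ℚ(R)=2; free=2−2=0
SNF(R) diag = [4, 4] → torsion [4, 4]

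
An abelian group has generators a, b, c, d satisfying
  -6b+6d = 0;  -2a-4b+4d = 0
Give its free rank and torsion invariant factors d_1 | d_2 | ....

Answer: M ≅ ℤ^2 ⊕ ℤ/2 ⊕ ℤ/6

Derivation:
rank_ℚ(R)=2; free=4−2=2
SNF(R) diag = [2, 6] → torsion [2, 6]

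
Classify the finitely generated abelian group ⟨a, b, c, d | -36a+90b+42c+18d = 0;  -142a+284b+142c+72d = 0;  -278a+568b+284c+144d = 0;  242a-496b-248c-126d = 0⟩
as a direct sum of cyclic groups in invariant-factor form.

Answer: M ≅ ℤ/2 ⊕ ℤ/6 ⊕ ℤ/6 ⊕ ℤ/18

Derivation:
rank_ℚ(R)=4; free=4−4=0
SNF(R) diag = [2, 6, 6, 18] → torsion [2, 6, 6, 18]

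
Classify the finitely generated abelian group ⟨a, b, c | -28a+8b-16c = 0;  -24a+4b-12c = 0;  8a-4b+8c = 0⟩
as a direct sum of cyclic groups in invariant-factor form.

Answer: M ≅ ℤ/4 ⊕ ℤ/4 ⊕ ℤ/12

Derivation:
rank_ℚ(R)=3; free=3−3=0
SNF(R) diag = [4, 4, 12] → torsion [4, 4, 12]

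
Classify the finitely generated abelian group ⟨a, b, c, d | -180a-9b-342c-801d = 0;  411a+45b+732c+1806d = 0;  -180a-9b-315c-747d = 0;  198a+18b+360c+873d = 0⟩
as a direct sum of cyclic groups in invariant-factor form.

rank_ℚ(R)=4; free=4−4=0
SNF(R) diag = [3, 9, 27, 81] → torsion [3, 9, 27, 81]

Answer: M ≅ ℤ/3 ⊕ ℤ/9 ⊕ ℤ/27 ⊕ ℤ/81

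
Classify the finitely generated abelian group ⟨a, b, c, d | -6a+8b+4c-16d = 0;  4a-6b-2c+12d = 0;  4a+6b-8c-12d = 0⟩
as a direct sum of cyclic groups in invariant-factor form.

rank_ℚ(R)=3; free=4−3=1
SNF(R) diag = [2, 2, 6] → torsion [2, 2, 6]

Answer: M ≅ ℤ^1 ⊕ ℤ/2 ⊕ ℤ/2 ⊕ ℤ/6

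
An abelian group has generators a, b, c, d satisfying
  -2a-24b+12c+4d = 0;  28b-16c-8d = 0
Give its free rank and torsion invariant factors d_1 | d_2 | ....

rank_ℚ(R)=2; free=4−2=2
SNF(R) diag = [2, 4] → torsion [2, 4]

Answer: M ≅ ℤ^2 ⊕ ℤ/2 ⊕ ℤ/4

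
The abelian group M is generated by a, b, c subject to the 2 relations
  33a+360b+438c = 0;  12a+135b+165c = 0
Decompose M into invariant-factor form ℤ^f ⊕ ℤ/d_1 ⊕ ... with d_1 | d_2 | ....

Answer: M ≅ ℤ^1 ⊕ ℤ/3 ⊕ ℤ/9

Derivation:
rank_ℚ(R)=2; free=3−2=1
SNF(R) diag = [3, 9] → torsion [3, 9]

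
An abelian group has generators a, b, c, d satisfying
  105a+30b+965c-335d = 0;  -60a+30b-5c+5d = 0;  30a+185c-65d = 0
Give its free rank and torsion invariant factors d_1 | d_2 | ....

Answer: M ≅ ℤ^1 ⊕ ℤ/5 ⊕ ℤ/15 ⊕ ℤ/30

Derivation:
rank_ℚ(R)=3; free=4−3=1
SNF(R) diag = [5, 15, 30] → torsion [5, 15, 30]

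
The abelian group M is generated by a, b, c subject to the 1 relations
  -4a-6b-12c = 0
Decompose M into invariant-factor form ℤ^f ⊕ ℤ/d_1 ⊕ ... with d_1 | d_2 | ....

Answer: M ≅ ℤ^2 ⊕ ℤ/2

Derivation:
rank_ℚ(R)=1; free=3−1=2
SNF(R) diag = [2] → torsion [2]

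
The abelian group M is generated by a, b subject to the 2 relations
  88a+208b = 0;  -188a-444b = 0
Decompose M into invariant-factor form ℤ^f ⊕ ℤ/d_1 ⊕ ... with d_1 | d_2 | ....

Answer: M ≅ ℤ/4 ⊕ ℤ/8

Derivation:
rank_ℚ(R)=2; free=2−2=0
SNF(R) diag = [4, 8] → torsion [4, 8]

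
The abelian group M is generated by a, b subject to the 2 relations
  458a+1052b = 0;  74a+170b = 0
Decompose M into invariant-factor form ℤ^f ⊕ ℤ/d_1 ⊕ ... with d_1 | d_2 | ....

rank_ℚ(R)=2; free=2−2=0
SNF(R) diag = [2, 6] → torsion [2, 6]

Answer: M ≅ ℤ/2 ⊕ ℤ/6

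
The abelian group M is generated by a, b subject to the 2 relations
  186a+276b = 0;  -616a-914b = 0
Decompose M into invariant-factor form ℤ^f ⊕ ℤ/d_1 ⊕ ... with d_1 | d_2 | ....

rank_ℚ(R)=2; free=2−2=0
SNF(R) diag = [2, 6] → torsion [2, 6]

Answer: M ≅ ℤ/2 ⊕ ℤ/6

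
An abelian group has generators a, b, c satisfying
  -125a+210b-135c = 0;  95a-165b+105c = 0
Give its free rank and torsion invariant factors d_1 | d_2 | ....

Answer: M ≅ ℤ^1 ⊕ ℤ/5 ⊕ ℤ/15

Derivation:
rank_ℚ(R)=2; free=3−2=1
SNF(R) diag = [5, 15] → torsion [5, 15]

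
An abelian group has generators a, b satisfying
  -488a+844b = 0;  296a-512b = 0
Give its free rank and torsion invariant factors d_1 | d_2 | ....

rank_ℚ(R)=2; free=2−2=0
SNF(R) diag = [4, 8] → torsion [4, 8]

Answer: M ≅ ℤ/4 ⊕ ℤ/8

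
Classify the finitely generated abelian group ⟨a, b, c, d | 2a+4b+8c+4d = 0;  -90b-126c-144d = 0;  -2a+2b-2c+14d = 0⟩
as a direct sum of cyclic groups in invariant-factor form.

Answer: M ≅ ℤ^1 ⊕ ℤ/2 ⊕ ℤ/6 ⊕ ℤ/18

Derivation:
rank_ℚ(R)=3; free=4−3=1
SNF(R) diag = [2, 6, 18] → torsion [2, 6, 18]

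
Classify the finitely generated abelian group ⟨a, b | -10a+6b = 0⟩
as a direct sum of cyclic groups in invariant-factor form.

Answer: M ≅ ℤ^1 ⊕ ℤ/2

Derivation:
rank_ℚ(R)=1; free=2−1=1
SNF(R) diag = [2] → torsion [2]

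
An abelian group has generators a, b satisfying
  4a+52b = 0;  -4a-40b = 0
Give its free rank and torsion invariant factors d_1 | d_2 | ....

Answer: M ≅ ℤ/4 ⊕ ℤ/12

Derivation:
rank_ℚ(R)=2; free=2−2=0
SNF(R) diag = [4, 12] → torsion [4, 12]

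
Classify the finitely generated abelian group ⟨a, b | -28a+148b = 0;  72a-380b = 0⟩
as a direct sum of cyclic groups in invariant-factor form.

rank_ℚ(R)=2; free=2−2=0
SNF(R) diag = [4, 4] → torsion [4, 4]

Answer: M ≅ ℤ/4 ⊕ ℤ/4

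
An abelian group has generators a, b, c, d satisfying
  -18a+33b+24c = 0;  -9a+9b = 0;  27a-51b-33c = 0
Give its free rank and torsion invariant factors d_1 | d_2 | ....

Answer: M ≅ ℤ^1 ⊕ ℤ/3 ⊕ ℤ/9 ⊕ ℤ/27

Derivation:
rank_ℚ(R)=3; free=4−3=1
SNF(R) diag = [3, 9, 27] → torsion [3, 9, 27]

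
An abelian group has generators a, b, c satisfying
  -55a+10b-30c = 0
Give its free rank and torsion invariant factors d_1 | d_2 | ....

rank_ℚ(R)=1; free=3−1=2
SNF(R) diag = [5] → torsion [5]

Answer: M ≅ ℤ^2 ⊕ ℤ/5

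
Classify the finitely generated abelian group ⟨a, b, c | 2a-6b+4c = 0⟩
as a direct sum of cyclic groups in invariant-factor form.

Answer: M ≅ ℤ^2 ⊕ ℤ/2

Derivation:
rank_ℚ(R)=1; free=3−1=2
SNF(R) diag = [2] → torsion [2]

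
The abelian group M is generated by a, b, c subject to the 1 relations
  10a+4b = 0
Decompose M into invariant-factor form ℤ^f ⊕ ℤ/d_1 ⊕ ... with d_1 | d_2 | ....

Answer: M ≅ ℤ^2 ⊕ ℤ/2

Derivation:
rank_ℚ(R)=1; free=3−1=2
SNF(R) diag = [2] → torsion [2]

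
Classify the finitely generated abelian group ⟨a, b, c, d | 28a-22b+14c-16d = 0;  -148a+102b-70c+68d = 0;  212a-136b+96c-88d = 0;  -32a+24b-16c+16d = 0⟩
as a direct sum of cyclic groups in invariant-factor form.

rank_ℚ(R)=4; free=4−4=0
SNF(R) diag = [2, 4, 4, 8] → torsion [2, 4, 4, 8]

Answer: M ≅ ℤ/2 ⊕ ℤ/4 ⊕ ℤ/4 ⊕ ℤ/8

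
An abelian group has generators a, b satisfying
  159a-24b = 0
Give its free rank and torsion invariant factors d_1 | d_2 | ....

Answer: M ≅ ℤ^1 ⊕ ℤ/3

Derivation:
rank_ℚ(R)=1; free=2−1=1
SNF(R) diag = [3] → torsion [3]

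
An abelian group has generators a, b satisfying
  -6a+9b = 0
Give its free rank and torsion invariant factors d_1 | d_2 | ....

Answer: M ≅ ℤ^1 ⊕ ℤ/3

Derivation:
rank_ℚ(R)=1; free=2−1=1
SNF(R) diag = [3] → torsion [3]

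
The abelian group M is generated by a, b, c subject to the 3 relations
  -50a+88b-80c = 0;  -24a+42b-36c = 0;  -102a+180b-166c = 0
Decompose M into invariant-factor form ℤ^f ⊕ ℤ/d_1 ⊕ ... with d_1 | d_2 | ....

Answer: M ≅ ℤ/2 ⊕ ℤ/2 ⊕ ℤ/6

Derivation:
rank_ℚ(R)=3; free=3−3=0
SNF(R) diag = [2, 2, 6] → torsion [2, 2, 6]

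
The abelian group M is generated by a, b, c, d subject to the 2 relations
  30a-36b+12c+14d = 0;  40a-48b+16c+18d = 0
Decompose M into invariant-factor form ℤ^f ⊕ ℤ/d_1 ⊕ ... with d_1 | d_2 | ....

rank_ℚ(R)=2; free=4−2=2
SNF(R) diag = [2, 2] → torsion [2, 2]

Answer: M ≅ ℤ^2 ⊕ ℤ/2 ⊕ ℤ/2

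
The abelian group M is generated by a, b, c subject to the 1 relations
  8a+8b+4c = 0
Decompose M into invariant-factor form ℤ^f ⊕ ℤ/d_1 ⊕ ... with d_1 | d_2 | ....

rank_ℚ(R)=1; free=3−1=2
SNF(R) diag = [4] → torsion [4]

Answer: M ≅ ℤ^2 ⊕ ℤ/4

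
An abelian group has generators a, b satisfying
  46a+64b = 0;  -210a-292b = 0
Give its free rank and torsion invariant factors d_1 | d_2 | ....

Answer: M ≅ ℤ/2 ⊕ ℤ/4

Derivation:
rank_ℚ(R)=2; free=2−2=0
SNF(R) diag = [2, 4] → torsion [2, 4]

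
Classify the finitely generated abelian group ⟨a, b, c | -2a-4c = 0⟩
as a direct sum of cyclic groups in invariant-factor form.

rank_ℚ(R)=1; free=3−1=2
SNF(R) diag = [2] → torsion [2]

Answer: M ≅ ℤ^2 ⊕ ℤ/2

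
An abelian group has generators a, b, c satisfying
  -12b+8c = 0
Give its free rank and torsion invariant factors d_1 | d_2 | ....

rank_ℚ(R)=1; free=3−1=2
SNF(R) diag = [4] → torsion [4]

Answer: M ≅ ℤ^2 ⊕ ℤ/4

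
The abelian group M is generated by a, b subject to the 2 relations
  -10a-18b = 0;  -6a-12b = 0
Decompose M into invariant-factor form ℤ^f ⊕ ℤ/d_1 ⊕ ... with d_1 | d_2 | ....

rank_ℚ(R)=2; free=2−2=0
SNF(R) diag = [2, 6] → torsion [2, 6]

Answer: M ≅ ℤ/2 ⊕ ℤ/6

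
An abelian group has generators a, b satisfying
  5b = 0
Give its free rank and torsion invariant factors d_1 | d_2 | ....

Answer: M ≅ ℤ^1 ⊕ ℤ/5

Derivation:
rank_ℚ(R)=1; free=2−1=1
SNF(R) diag = [5] → torsion [5]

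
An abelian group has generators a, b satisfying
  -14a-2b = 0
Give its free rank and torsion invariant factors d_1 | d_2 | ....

Answer: M ≅ ℤ^1 ⊕ ℤ/2

Derivation:
rank_ℚ(R)=1; free=2−1=1
SNF(R) diag = [2] → torsion [2]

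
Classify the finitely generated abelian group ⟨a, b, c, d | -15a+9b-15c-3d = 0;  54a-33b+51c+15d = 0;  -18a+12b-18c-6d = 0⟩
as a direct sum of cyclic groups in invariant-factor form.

Answer: M ≅ ℤ^1 ⊕ ℤ/3 ⊕ ℤ/3 ⊕ ℤ/6

Derivation:
rank_ℚ(R)=3; free=4−3=1
SNF(R) diag = [3, 3, 6] → torsion [3, 3, 6]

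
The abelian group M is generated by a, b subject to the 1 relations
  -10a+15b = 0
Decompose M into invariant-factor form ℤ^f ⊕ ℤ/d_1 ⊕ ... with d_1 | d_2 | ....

Answer: M ≅ ℤ^1 ⊕ ℤ/5

Derivation:
rank_ℚ(R)=1; free=2−1=1
SNF(R) diag = [5] → torsion [5]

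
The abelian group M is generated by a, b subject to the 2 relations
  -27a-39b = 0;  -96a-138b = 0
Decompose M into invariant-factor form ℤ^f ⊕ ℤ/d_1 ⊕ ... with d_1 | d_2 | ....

rank_ℚ(R)=2; free=2−2=0
SNF(R) diag = [3, 6] → torsion [3, 6]

Answer: M ≅ ℤ/3 ⊕ ℤ/6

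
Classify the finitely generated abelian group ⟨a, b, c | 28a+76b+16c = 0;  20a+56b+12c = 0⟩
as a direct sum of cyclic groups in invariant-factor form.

rank_ℚ(R)=2; free=3−2=1
SNF(R) diag = [4, 4] → torsion [4, 4]

Answer: M ≅ ℤ^1 ⊕ ℤ/4 ⊕ ℤ/4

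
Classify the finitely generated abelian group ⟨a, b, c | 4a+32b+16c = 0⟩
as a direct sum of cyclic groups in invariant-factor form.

rank_ℚ(R)=1; free=3−1=2
SNF(R) diag = [4] → torsion [4]

Answer: M ≅ ℤ^2 ⊕ ℤ/4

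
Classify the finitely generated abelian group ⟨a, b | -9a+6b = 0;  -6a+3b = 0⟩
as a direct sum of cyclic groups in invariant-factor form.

rank_ℚ(R)=2; free=2−2=0
SNF(R) diag = [3, 3] → torsion [3, 3]

Answer: M ≅ ℤ/3 ⊕ ℤ/3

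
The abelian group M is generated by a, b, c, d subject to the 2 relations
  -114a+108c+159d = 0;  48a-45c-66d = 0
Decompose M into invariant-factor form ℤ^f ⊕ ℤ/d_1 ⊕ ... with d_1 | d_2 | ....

rank_ℚ(R)=2; free=4−2=2
SNF(R) diag = [3, 9] → torsion [3, 9]

Answer: M ≅ ℤ^2 ⊕ ℤ/3 ⊕ ℤ/9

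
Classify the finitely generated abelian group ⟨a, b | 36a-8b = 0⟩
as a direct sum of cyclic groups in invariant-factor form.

Answer: M ≅ ℤ^1 ⊕ ℤ/4

Derivation:
rank_ℚ(R)=1; free=2−1=1
SNF(R) diag = [4] → torsion [4]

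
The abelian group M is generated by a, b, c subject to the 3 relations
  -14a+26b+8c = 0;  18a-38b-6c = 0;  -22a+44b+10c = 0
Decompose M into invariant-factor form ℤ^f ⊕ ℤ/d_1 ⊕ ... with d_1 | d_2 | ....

rank_ℚ(R)=3; free=3−3=0
SNF(R) diag = [2, 2, 6] → torsion [2, 2, 6]

Answer: M ≅ ℤ/2 ⊕ ℤ/2 ⊕ ℤ/6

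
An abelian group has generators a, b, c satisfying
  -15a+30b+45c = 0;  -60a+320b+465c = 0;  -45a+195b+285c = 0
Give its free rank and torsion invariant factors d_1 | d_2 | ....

Answer: M ≅ ℤ/5 ⊕ ℤ/15 ⊕ ℤ/15

Derivation:
rank_ℚ(R)=3; free=3−3=0
SNF(R) diag = [5, 15, 15] → torsion [5, 15, 15]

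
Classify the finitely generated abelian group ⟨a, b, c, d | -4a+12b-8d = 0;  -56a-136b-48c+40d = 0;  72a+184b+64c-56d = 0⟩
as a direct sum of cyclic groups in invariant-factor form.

rank_ℚ(R)=3; free=4−3=1
SNF(R) diag = [4, 8, 16] → torsion [4, 8, 16]

Answer: M ≅ ℤ^1 ⊕ ℤ/4 ⊕ ℤ/8 ⊕ ℤ/16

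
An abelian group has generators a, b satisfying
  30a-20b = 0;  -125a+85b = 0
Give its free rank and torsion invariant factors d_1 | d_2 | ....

Answer: M ≅ ℤ/5 ⊕ ℤ/10

Derivation:
rank_ℚ(R)=2; free=2−2=0
SNF(R) diag = [5, 10] → torsion [5, 10]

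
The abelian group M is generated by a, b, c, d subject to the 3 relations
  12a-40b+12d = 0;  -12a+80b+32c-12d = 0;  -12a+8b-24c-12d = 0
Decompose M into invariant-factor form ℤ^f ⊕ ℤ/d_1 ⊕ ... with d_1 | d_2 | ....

rank_ℚ(R)=3; free=4−3=1
SNF(R) diag = [4, 8, 24] → torsion [4, 8, 24]

Answer: M ≅ ℤ^1 ⊕ ℤ/4 ⊕ ℤ/8 ⊕ ℤ/24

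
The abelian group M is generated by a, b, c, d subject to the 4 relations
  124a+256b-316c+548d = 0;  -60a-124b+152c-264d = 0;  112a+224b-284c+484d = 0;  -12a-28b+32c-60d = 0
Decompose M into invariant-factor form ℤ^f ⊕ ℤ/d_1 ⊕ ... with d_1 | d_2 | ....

Answer: M ≅ ℤ/4 ⊕ ℤ/4 ⊕ ℤ/4 ⊕ ℤ/12

Derivation:
rank_ℚ(R)=4; free=4−4=0
SNF(R) diag = [4, 4, 4, 12] → torsion [4, 4, 4, 12]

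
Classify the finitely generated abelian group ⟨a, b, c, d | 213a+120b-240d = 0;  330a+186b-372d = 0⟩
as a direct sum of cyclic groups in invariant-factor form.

rank_ℚ(R)=2; free=4−2=2
SNF(R) diag = [3, 6] → torsion [3, 6]

Answer: M ≅ ℤ^2 ⊕ ℤ/3 ⊕ ℤ/6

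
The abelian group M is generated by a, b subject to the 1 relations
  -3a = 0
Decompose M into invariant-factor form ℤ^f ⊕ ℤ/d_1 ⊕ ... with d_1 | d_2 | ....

rank_ℚ(R)=1; free=2−1=1
SNF(R) diag = [3] → torsion [3]

Answer: M ≅ ℤ^1 ⊕ ℤ/3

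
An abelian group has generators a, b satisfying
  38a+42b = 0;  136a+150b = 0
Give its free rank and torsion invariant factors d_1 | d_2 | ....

rank_ℚ(R)=2; free=2−2=0
SNF(R) diag = [2, 6] → torsion [2, 6]

Answer: M ≅ ℤ/2 ⊕ ℤ/6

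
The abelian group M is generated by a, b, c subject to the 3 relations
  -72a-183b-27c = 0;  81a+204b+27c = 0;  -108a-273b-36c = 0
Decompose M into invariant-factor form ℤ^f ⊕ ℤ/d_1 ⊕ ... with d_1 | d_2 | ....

Answer: M ≅ ℤ/3 ⊕ ℤ/9 ⊕ ℤ/9

Derivation:
rank_ℚ(R)=3; free=3−3=0
SNF(R) diag = [3, 9, 9] → torsion [3, 9, 9]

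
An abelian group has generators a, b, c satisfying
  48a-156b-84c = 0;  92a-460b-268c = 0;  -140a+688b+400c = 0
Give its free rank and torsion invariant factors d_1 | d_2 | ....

rank_ℚ(R)=3; free=3−3=0
SNF(R) diag = [4, 12, 24] → torsion [4, 12, 24]

Answer: M ≅ ℤ/4 ⊕ ℤ/12 ⊕ ℤ/24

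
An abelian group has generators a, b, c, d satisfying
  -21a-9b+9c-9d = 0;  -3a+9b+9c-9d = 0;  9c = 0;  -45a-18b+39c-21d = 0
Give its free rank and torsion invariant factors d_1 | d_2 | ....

rank_ℚ(R)=4; free=4−4=0
SNF(R) diag = [3, 3, 9, 18] → torsion [3, 3, 9, 18]

Answer: M ≅ ℤ/3 ⊕ ℤ/3 ⊕ ℤ/9 ⊕ ℤ/18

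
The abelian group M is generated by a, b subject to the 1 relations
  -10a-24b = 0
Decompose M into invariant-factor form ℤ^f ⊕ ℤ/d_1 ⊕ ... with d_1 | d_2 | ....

Answer: M ≅ ℤ^1 ⊕ ℤ/2

Derivation:
rank_ℚ(R)=1; free=2−1=1
SNF(R) diag = [2] → torsion [2]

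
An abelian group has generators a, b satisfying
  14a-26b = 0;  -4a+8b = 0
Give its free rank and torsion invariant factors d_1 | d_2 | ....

Answer: M ≅ ℤ/2 ⊕ ℤ/4

Derivation:
rank_ℚ(R)=2; free=2−2=0
SNF(R) diag = [2, 4] → torsion [2, 4]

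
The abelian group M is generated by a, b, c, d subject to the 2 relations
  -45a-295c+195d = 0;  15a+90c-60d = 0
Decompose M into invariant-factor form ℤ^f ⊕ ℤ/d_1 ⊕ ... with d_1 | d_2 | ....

Answer: M ≅ ℤ^2 ⊕ ℤ/5 ⊕ ℤ/15

Derivation:
rank_ℚ(R)=2; free=4−2=2
SNF(R) diag = [5, 15] → torsion [5, 15]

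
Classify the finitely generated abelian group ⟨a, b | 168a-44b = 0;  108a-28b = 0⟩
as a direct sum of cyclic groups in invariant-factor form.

rank_ℚ(R)=2; free=2−2=0
SNF(R) diag = [4, 12] → torsion [4, 12]

Answer: M ≅ ℤ/4 ⊕ ℤ/12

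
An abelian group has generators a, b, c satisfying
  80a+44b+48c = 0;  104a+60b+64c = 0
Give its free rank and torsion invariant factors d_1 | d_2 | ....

Answer: M ≅ ℤ^1 ⊕ ℤ/4 ⊕ ℤ/8

Derivation:
rank_ℚ(R)=2; free=3−2=1
SNF(R) diag = [4, 8] → torsion [4, 8]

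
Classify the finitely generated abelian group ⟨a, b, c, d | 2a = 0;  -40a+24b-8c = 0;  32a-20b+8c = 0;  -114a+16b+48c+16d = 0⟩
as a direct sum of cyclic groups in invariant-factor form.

Answer: M ≅ ℤ/2 ⊕ ℤ/4 ⊕ ℤ/8 ⊕ ℤ/16

Derivation:
rank_ℚ(R)=4; free=4−4=0
SNF(R) diag = [2, 4, 8, 16] → torsion [2, 4, 8, 16]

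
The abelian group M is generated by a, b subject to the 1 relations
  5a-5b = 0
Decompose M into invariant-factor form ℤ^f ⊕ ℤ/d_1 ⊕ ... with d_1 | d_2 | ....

rank_ℚ(R)=1; free=2−1=1
SNF(R) diag = [5] → torsion [5]

Answer: M ≅ ℤ^1 ⊕ ℤ/5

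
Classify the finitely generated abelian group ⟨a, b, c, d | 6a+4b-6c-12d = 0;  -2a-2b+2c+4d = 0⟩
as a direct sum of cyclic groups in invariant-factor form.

rank_ℚ(R)=2; free=4−2=2
SNF(R) diag = [2, 2] → torsion [2, 2]

Answer: M ≅ ℤ^2 ⊕ ℤ/2 ⊕ ℤ/2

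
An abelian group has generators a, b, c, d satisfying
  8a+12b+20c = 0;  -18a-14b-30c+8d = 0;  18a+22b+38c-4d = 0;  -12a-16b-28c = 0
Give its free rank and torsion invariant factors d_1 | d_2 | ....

Answer: M ≅ ℤ/2 ⊕ ℤ/4 ⊕ ℤ/4 ⊕ ℤ/4

Derivation:
rank_ℚ(R)=4; free=4−4=0
SNF(R) diag = [2, 4, 4, 4] → torsion [2, 4, 4, 4]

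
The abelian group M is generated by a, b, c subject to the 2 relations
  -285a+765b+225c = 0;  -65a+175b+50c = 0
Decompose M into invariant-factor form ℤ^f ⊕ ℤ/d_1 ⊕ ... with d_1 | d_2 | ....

rank_ℚ(R)=2; free=3−2=1
SNF(R) diag = [5, 15] → torsion [5, 15]

Answer: M ≅ ℤ^1 ⊕ ℤ/5 ⊕ ℤ/15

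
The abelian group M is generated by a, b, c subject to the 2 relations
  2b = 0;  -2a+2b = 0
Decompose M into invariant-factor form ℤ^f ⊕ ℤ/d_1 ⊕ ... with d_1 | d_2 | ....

rank_ℚ(R)=2; free=3−2=1
SNF(R) diag = [2, 2] → torsion [2, 2]

Answer: M ≅ ℤ^1 ⊕ ℤ/2 ⊕ ℤ/2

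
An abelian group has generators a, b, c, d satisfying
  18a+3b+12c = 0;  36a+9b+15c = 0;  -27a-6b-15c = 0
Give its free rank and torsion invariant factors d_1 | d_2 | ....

Answer: M ≅ ℤ^1 ⊕ ℤ/3 ⊕ ℤ/3 ⊕ ℤ/9

Derivation:
rank_ℚ(R)=3; free=4−3=1
SNF(R) diag = [3, 3, 9] → torsion [3, 3, 9]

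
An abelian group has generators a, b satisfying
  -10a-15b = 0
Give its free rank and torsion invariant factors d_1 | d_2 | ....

rank_ℚ(R)=1; free=2−1=1
SNF(R) diag = [5] → torsion [5]

Answer: M ≅ ℤ^1 ⊕ ℤ/5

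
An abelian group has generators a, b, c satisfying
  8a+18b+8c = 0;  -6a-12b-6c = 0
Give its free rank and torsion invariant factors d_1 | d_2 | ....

rank_ℚ(R)=2; free=3−2=1
SNF(R) diag = [2, 6] → torsion [2, 6]

Answer: M ≅ ℤ^1 ⊕ ℤ/2 ⊕ ℤ/6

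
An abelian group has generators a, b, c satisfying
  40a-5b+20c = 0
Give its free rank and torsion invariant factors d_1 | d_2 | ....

rank_ℚ(R)=1; free=3−1=2
SNF(R) diag = [5] → torsion [5]

Answer: M ≅ ℤ^2 ⊕ ℤ/5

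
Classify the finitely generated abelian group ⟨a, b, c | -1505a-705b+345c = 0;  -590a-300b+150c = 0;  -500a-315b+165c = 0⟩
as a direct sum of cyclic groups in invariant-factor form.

rank_ℚ(R)=3; free=3−3=0
SNF(R) diag = [5, 15, 30] → torsion [5, 15, 30]

Answer: M ≅ ℤ/5 ⊕ ℤ/15 ⊕ ℤ/30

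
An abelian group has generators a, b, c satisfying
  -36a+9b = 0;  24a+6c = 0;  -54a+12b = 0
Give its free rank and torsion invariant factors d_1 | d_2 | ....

Answer: M ≅ ℤ/3 ⊕ ℤ/6 ⊕ ℤ/18

Derivation:
rank_ℚ(R)=3; free=3−3=0
SNF(R) diag = [3, 6, 18] → torsion [3, 6, 18]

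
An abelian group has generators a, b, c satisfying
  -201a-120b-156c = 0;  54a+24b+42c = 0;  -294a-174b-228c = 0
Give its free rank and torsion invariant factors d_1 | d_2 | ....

rank_ℚ(R)=3; free=3−3=0
SNF(R) diag = [3, 6, 18] → torsion [3, 6, 18]

Answer: M ≅ ℤ/3 ⊕ ℤ/6 ⊕ ℤ/18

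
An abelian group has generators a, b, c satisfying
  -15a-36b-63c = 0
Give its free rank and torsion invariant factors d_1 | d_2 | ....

rank_ℚ(R)=1; free=3−1=2
SNF(R) diag = [3] → torsion [3]

Answer: M ≅ ℤ^2 ⊕ ℤ/3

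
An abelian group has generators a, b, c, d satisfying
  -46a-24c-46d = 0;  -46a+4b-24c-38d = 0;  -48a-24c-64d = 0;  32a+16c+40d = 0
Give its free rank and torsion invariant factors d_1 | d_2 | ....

rank_ℚ(R)=4; free=4−4=0
SNF(R) diag = [2, 4, 8, 8] → torsion [2, 4, 8, 8]

Answer: M ≅ ℤ/2 ⊕ ℤ/4 ⊕ ℤ/8 ⊕ ℤ/8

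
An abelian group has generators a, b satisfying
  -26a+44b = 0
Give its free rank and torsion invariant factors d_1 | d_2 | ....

Answer: M ≅ ℤ^1 ⊕ ℤ/2

Derivation:
rank_ℚ(R)=1; free=2−1=1
SNF(R) diag = [2] → torsion [2]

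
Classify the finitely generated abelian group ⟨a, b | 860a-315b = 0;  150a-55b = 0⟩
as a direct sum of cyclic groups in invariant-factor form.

rank_ℚ(R)=2; free=2−2=0
SNF(R) diag = [5, 10] → torsion [5, 10]

Answer: M ≅ ℤ/5 ⊕ ℤ/10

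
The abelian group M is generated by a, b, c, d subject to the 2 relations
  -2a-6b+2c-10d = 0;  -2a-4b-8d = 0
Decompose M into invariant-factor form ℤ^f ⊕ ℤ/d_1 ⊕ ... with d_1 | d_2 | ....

rank_ℚ(R)=2; free=4−2=2
SNF(R) diag = [2, 2] → torsion [2, 2]

Answer: M ≅ ℤ^2 ⊕ ℤ/2 ⊕ ℤ/2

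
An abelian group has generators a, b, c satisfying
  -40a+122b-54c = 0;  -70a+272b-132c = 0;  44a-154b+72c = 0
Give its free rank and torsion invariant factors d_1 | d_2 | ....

rank_ℚ(R)=3; free=3−3=0
SNF(R) diag = [2, 6, 18] → torsion [2, 6, 18]

Answer: M ≅ ℤ/2 ⊕ ℤ/6 ⊕ ℤ/18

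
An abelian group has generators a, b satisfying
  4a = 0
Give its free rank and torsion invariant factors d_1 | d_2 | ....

Answer: M ≅ ℤ^1 ⊕ ℤ/4

Derivation:
rank_ℚ(R)=1; free=2−1=1
SNF(R) diag = [4] → torsion [4]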